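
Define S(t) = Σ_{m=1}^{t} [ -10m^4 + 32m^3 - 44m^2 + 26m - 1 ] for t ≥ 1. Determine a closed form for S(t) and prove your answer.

We claim S(t) = -t(2t^4 - 3t^3 + 2t^2 + t - 5) for all t ≥ 1.
Base case (t = 1): S(1) = 3, and the closed form gives 3. They agree.
Inductive step: suppose the statement holds for some m ≥ 1, so S(m) = m(-2m^4 + 3m^3 - 2m^2 - m + 5).
Then S(m+1) = S(m) + (-10m^4 - 8m^3 - 8m^2 - 6m + 3) = (m(-2m^4 + 3m^3 - 2m^2 - m + 5)) + (-10m^4 - 8m^3 - 8m^2 - 6m + 3).
Simplifying, S(m+1) = -(m + 1)(2m^4 + 5m^3 + 5m^2 + 4m - 3) = -(m+1)(2(m+1)^4 - 3(m+1)^3 + 2(m+1)^2 + (m+1) - 5),
which is the closed form with t = m+1.
This completes the induction.

S(t) = -t(2t^4 - 3t^3 + 2t^2 + t - 5)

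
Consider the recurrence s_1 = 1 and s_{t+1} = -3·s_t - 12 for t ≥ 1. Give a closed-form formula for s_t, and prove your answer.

Computing the first terms: s_1 = 1, s_2 = -15, s_3 = 33. This suggests s_t = 4(-3)^(t - 1) - 3.
Base step (t = 1): the formula gives 1 = 1 = s_1.
For the inductive step, assume it holds for an arbitrary j ≥ 1, so s_j = 4(-3)^(j - 1) - 3.
Then s_{j+1} = -3·s_j - 12 = -3·(4(-3)^(j - 1) - 3) - 12 = 4(-3)^j - 3 = 4(-3)^((j+1) - 1) - 3,
which is the claimed formula at t = j+1.
Hence, by induction on t, the claim holds for every t ≥ 1.

s_t = 4(-3)^(t - 1) - 3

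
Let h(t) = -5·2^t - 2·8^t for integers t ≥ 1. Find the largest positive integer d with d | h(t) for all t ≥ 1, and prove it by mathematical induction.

d = 2

Computing the first values: h(1) = -26 and h(2) = -148; gcd(-26, -148) = 2, so d ≤ 2.
We prove 2 | -5·2^t - 2·8^t for all t ≥ 1 by induction on t.
When t = 1: h(1) = -26 = 2·(-13), so 2 | h(1).
Inductive step: assume the claim holds for t = k, i.e. 2 | h(k). Then
h(k+1) − 8·h(k) = (-5·2^(k+1) - 2·8^(k+1)) − 8·(-5·2^k - 2·8^k) = (-5)·2^k·(2 − 8) = (30)·2^k. Since 2 | h(k) by the inductive hypothesis, 2 | 8·h(k); and 2 | 30 since 30 = 2·15. Therefore 2 | h(k+1).
By induction, the statement is established for all t ≥ 1.
Therefore the largest such d is 2.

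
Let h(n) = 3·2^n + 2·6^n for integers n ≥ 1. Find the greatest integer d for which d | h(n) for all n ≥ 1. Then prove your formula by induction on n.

Computing the first values: h(1) = 18 and h(2) = 84; gcd(18, 84) = 6, so d ≤ 6.
We prove 6 | 3·2^n + 2·6^n for all n ≥ 1 by induction on n.
For the base case n = 1: h(1) = 18 = 6·(3), so 6 | h(1).
Inductive step: assume the claim holds for n = j, i.e. 6 | h(j). Then
h(j+1) − 6·h(j) = (3·2^(j+1) + 2·6^(j+1)) − 6·(3·2^j + 2·6^j) = (3)·2^j·(2 − 6) = (-12)·2^j. Since 6 | h(j) by the inductive hypothesis, 6 | 6·h(j); and 6 | -12 since -12 = 6·-2. Therefore 6 | h(j+1).
By the principle of mathematical induction, the result holds for all n ≥ 1.
Therefore the largest such d is 6.

d = 6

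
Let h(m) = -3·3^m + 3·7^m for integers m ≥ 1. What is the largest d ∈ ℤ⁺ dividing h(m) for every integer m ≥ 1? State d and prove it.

d = 12

Computing the first values: h(1) = 12 and h(2) = 120; gcd(12, 120) = 12, so d ≤ 12.
We prove 12 | -3·3^m + 3·7^m for all m ≥ 1 by induction on m.
Base case (m = 1): h(1) = 12 = 12·(1), so 12 | h(1).
Suppose the result is true for m = i, i.e. 12 | h(i). Then
h(i+1) − 7·h(i) = (-3·3^(i+1) + 3·7^(i+1)) − 7·(-3·3^i + 3·7^i) = (-3)·3^i·(3 − 7) = (12)·3^i. Since 12 | h(i) by the inductive hypothesis, 12 | 7·h(i); and 12 | 12 since 12 = 12·1. Therefore 12 | h(i+1).
By induction, the statement is established for all m ≥ 1.
Therefore the largest such d is 12.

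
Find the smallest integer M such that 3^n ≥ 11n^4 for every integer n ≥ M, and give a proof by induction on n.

M = 11

At n = 10: 59049 < 110000, so the inequality fails and M ≥ 11. We prove 3^n ≥ 11n^4 for all n ≥ 11.
When n = 11: 3^n = 177147 and 11n^4 = 161051, so 177147 ≥ 161051.
Inductive step: assume the claim holds for n = k, so 3^k ≥ 11k^4.
Then 3^(k + 1) = 3·(3^k) ≥ 3·(11k^4).
Also, for k ≥ 11 we have 3·(11k^4) ≥ 11(k+1)^4, since 3 ≥ (1 + 1/k)^4 for all k ≥ 11.
Combining, 3^(k + 1) ≥ 11(k+1)^4.
By the principle of mathematical induction, the result holds for all n ≥ 11.
Hence the smallest such M is 11.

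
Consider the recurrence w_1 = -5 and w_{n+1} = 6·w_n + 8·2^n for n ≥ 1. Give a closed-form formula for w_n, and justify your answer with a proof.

w_n = -2^(n + 1) - 6^(n - 1)

Computing the first terms: w_1 = -5, w_2 = -14, w_3 = -52. This suggests w_n = -2^(n + 1) - 6^(n - 1).
Base case (n = 1): the formula gives -5 = -5 = w_1.
For the inductive step, assume it holds for an arbitrary i ≥ 1, so w_i = -2^(i + 1) - 6^(i - 1).
Then w_{i+1} = 6·w_i + 8·2^i = 6·(-2^(i + 1) - 6^(i - 1)) + 8·2^i = -2^(i + 2) - 6^i = -2^((i+1) + 1) - 6^((i+1) - 1),
which is the claimed formula at n = i+1.
By the principle of mathematical induction, the result holds for all n ≥ 1.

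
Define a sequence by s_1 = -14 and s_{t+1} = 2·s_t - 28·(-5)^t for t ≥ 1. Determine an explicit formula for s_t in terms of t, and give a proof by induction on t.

s_t = 4(-5)^t + 3·2^t

Computing the first terms: s_1 = -14, s_2 = 112, s_3 = -476. This suggests s_t = 4(-5)^t + 3·2^t.
For the base case t = 1: the formula gives -14 = -14 = s_1.
Suppose the result is true for t = r, so s_r = 4(-5)^r + 3·2^r.
Then s_{r+1} = 2·s_r - 28·(-5)^r = 2·(4(-5)^r + 3·2^r) - 28·(-5)^r = 4(-5)^(r + 1) + 3·2^(r + 1),
which is the claimed formula at t = r+1.
By the principle of mathematical induction, the result holds for all t ≥ 1.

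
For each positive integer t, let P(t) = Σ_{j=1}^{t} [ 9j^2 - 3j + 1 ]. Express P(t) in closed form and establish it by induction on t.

We claim P(t) = t(3t^2 + 3t + 1) for all t ≥ 1.
Base step (t = 1): P(1) = 7, and the closed form gives 7. They agree.
Inductive step: suppose the statement holds for some j ≥ 1, so P(j) = j(3j^2 + 3j + 1).
Then P(j+1) = P(j) + (9j^2 + 15j + 7) = (j(3j^2 + 3j + 1)) + (9j^2 + 15j + 7).
Simplifying, P(j+1) = (j + 1)(3j^2 + 9j + 7) = (j+1)(3(j+1)^2 + 3(j+1) + 1),
which is the closed form with t = j+1.
This completes the induction.

P(t) = t(3t^2 + 3t + 1)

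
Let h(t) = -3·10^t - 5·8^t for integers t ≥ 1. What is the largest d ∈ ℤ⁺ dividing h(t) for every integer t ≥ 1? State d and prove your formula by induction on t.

d = 10

Computing the first values: h(1) = -70 and h(2) = -620; gcd(-70, -620) = 10, so d ≤ 10.
We prove 10 | -3·10^t - 5·8^t for all t ≥ 1 by induction on t.
Base case (t = 1): h(1) = -70 = 10·(-7), so 10 | h(1).
For the inductive step, assume it holds for an arbitrary k ≥ 1, i.e. 10 | h(k). Then
h(k+1) − 10·h(k) = (-3·10^(k+1) - 5·8^(k+1)) − 10·(-3·10^k - 5·8^k) = (-5)·8^k·(8 − 10) = (10)·8^k. Since 10 | h(k) by the inductive hypothesis, 10 | 10·h(k); and 10 | 10 since 10 = 10·1. Therefore 10 | h(k+1).
By induction, the statement is established for all t ≥ 1.
Therefore the largest such d is 10.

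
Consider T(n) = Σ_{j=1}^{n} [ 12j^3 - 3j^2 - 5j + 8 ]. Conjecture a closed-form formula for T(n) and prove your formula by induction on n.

T(n) = n(3n^3 + 5n^2 - n + 5)

We claim T(n) = n(3n^3 + 5n^2 - n + 5) for all n ≥ 1.
Base step (n = 1): T(1) = 12, and the closed form gives 12. They agree.
Inductive step: suppose the statement holds for some j ≥ 1, so T(j) = j(3j^3 + 5j^2 - j + 5).
Then T(j+1) = T(j) + (12j^3 + 33j^2 + 25j + 12) = (j(3j^3 + 5j^2 - j + 5)) + (12j^3 + 33j^2 + 25j + 12).
Simplifying, T(j+1) = (j + 1)(3j^3 + 14j^2 + 18j + 12) = (j+1)(3(j+1)^3 + 5(j+1)^2 - (j+1) + 5),
which is the closed form with n = j+1.
By induction, the statement is established for all n ≥ 1.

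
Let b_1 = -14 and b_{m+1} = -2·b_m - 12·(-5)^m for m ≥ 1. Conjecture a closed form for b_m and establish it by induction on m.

Computing the first terms: b_1 = -14, b_2 = 88, b_3 = -476. This suggests b_m = -3(-2)^m + 4(-5)^m.
Base case (m = 1): the formula gives -14 = -14 = b_1.
Inductive step: suppose the statement holds for some k ≥ 1, so b_k = -3(-2)^k + 4(-5)^k.
Then b_{k+1} = -2·b_k - 12·(-5)^k = -2·(-3(-2)^k + 4(-5)^k) - 12·(-5)^k = -3(-2)^(k + 1) + 4(-5)^(k + 1),
which is the claimed formula at m = k+1.
Hence, by induction on m, the claim holds for every m ≥ 1.

b_m = -3(-2)^m + 4(-5)^m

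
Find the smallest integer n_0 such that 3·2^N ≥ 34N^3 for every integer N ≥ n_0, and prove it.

At N = 15: 98304 < 114750, so the inequality fails and n_0 ≥ 16. We prove 3·2^N ≥ 34N^3 for all N ≥ 16.
Base step (N = 16): 3·2^N = 196608 and 34N^3 = 139264, so 196608 ≥ 139264.
Suppose the result is true for N = m, so 3·2^m ≥ 34m^3.
Then 3·2^(m + 1) = 2·(3·2^m) ≥ 2·(34m^3).
Also, for m ≥ 16 we have 2·(34m^3) ≥ 34(m+1)^3, since 2 ≥ (1 + 1/m)^3 for all m ≥ 16.
Combining, 3·2^(m + 1) ≥ 34(m+1)^3.
By the principle of mathematical induction, the result holds for all N ≥ 16.
Hence the smallest such n_0 is 16.

n_0 = 16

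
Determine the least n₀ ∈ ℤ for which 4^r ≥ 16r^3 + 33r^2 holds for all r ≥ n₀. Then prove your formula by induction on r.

At r = 6: 4096 < 4644, so the inequality fails and n₀ ≥ 7. We prove 4^r ≥ 16r^3 + 33r^2 for all r ≥ 7.
Base case (r = 7): 4^r = 16384 and 16r^3 + 33r^2 = 7105, so 16384 ≥ 7105.
Inductive step: assume the claim holds for r = i, so 4^i ≥ 16i^3 + 33i^2.
Then 4^(i + 1) = 4·(4^i) ≥ 4·(16i^3 + 33i^2).
Also, for i ≥ 7 we have 4·(16i^3 + 33i^2) ≥ 16(i+1)^3 + 33(i+1)^2, since 4·(16i^3 + 33i^2) − (16(i+1)^3 + 33(i+1)^2) = 48i^3 + 51i^2 - 114i - 49, which is nonnegative for all i ≥ 7.
Combining, 4^(i + 1) ≥ 16(i+1)^3 + 33(i+1)^2.
Hence, by induction on r, the claim holds for every r ≥ 7.
Hence the smallest such n₀ is 7.

n₀ = 7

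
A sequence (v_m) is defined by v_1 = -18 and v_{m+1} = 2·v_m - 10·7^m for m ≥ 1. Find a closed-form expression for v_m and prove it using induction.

Computing the first terms: v_1 = -18, v_2 = -106, v_3 = -702. This suggests v_m = -2^(m + 1) - 2·7^m.
For the base case m = 1: the formula gives -18 = -18 = v_1.
Inductive step: suppose the statement holds for some p ≥ 1, so v_p = -2^(p + 1) - 2·7^p.
Then v_{p+1} = 2·v_p - 10·7^p = 2·(-2^(p + 1) - 2·7^p) - 10·7^p = -2^(p + 2) - 2·7^(p + 1) = -2^((p+1) + 1) - 2·7^(p+1),
which is the claimed formula at m = p+1.
By induction, the statement is established for all m ≥ 1.

v_m = -2^(m + 1) - 2·7^m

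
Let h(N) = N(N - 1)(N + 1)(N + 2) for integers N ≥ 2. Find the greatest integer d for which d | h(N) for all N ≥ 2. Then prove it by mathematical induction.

d = 24

Computing the first values: h(2) = 24 and h(3) = 120; gcd(24, 120) = 24, so d ≤ 24.
We prove 24 | N(N - 1)(N + 1)(N + 2) for all N ≥ 2 by induction on N.
Base step (N = 2): h(2) = 24 = 24·(1), so 24 | h(2).
Inductive step: suppose the statement holds for some j ≥ 2, i.e. 24 | h(j). Then
h(j+1) − h(j) = j·(j+1)·(j+2)·(j+3) − (j-1)·j·(j+1)·(j+2) = j·(j+1)·(j+2)·[(j+3) − (j-1)] = 4·j·(j+1)·(j+2). The product of 3 consecutive integers is divisible by (3)! = 6, so h(j+1) − h(j) is divisible by 4·6 = 24. By the inductive hypothesis 24 | h(j), hence 24 | h(j+1).
By the principle of mathematical induction, the result holds for all N ≥ 2.
Therefore the largest such d is 24.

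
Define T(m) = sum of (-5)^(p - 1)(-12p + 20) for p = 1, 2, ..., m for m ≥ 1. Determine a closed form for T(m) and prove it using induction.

We claim T(m) = (-5)^m(2m - 3) + 3 for all m ≥ 1.
Base case (m = 1): T(1) = 8, and the closed form gives 8. They agree.
For the inductive step, assume it holds for an arbitrary p ≥ 1, so T(p) = (-5)^p(2p - 3) + 3.
Then T(p+1) = T(p) + ((-5)^p(-12p + 8)) = ((-5)^p(2p - 3) + 3) + ((-5)^p(-12p + 8)).
Simplifying, T(p+1) = -10(-5)^p·p + 5(-5)^p + 3 = (-5)^(p+1)(2(p+1) - 3) + 3,
which is the closed form with m = p+1.
By induction, the statement is established for all m ≥ 1.

T(m) = (-5)^m(2m - 3) + 3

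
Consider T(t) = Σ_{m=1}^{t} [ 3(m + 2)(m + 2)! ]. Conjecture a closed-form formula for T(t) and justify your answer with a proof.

T(t) = 3(t + 3)! - 18

We claim T(t) = 3(t + 3)! - 18 for all t ≥ 1.
Base case (t = 1): T(1) = 54, and the closed form gives 54. They agree.
For the inductive step, assume it holds for an arbitrary m ≥ 1, so T(m) = 3(m + 3)! - 18.
Then T(m+1) = T(m) + (3(m + 3)(m + 3)!) = (3(m + 3)! - 18) + (3(m + 3)(m + 3)!).
Simplifying, T(m+1) = 3((m+1) + 3)! - 18,
which is the closed form with t = m+1.
By induction, the statement is established for all t ≥ 1.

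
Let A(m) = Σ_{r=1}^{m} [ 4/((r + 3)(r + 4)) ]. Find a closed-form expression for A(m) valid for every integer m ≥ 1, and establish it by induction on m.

A(m) = m/(m + 4)

We claim A(m) = m/(m + 4) for all m ≥ 1.
For the base case m = 1: A(1) = 1/5, and the closed form gives 1/5. They agree.
Suppose the result is true for m = r, so A(r) = r/(r + 4).
Then A(r+1) = A(r) + (4/((r + 4)(r + 5))) = (r/(r + 4)) + (4/((r + 4)(r + 5))).
Simplifying, A(r+1) = (r + 1)/(r + 5) = (r+1)/((r+1) + 4),
which is the closed form with m = r+1.
By the principle of mathematical induction, the result holds for all m ≥ 1.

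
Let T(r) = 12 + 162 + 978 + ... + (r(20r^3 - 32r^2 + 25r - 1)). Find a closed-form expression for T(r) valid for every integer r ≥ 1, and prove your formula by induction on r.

We claim T(r) = r(r + 1)(4r^3 - 2r^2 + r + 3) for all r ≥ 1.
When r = 1: T(1) = 12, and the closed form gives 12. They agree.
Inductive step: assume the claim holds for r = i, so T(i) = i(4i^4 + 2i^3 - i^2 + 4i + 3).
Then T(i+1) = T(i) + (20i^4 + 48i^3 + 49i^2 + 33i + 12) = (i(4i^4 + 2i^3 - i^2 + 4i + 3)) + (20i^4 + 48i^3 + 49i^2 + 33i + 12).
Simplifying, T(i+1) = (i + 1)(i + 2)(4i^3 + 10i^2 + 9i + 6) = (i+1)((i+1) + 1)(4(i+1)^3 - 2(i+1)^2 + (i+1) + 3),
which is the closed form with r = i+1.
This completes the induction.

T(r) = r(r + 1)(4r^3 - 2r^2 + r + 3)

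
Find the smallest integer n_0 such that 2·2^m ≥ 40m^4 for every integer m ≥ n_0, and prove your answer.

n_0 = 23

At m = 22: 8388608 < 9370240, so the inequality fails and n_0 ≥ 23. We prove 2·2^m ≥ 40m^4 for all m ≥ 23.
Base case (m = 23): 2·2^m = 16777216 and 40m^4 = 11193640, so 16777216 ≥ 11193640.
Inductive step: assume the claim holds for m = r, so 2·2^r ≥ 40r^4.
Then 2·2^(r + 1) = 2·(2·2^r) ≥ 2·(40r^4).
Also, for r ≥ 23 we have 2·(40r^4) ≥ 40(r+1)^4, since 2 ≥ (1 + 1/r)^4 for all r ≥ 23.
Combining, 2·2^(r + 1) ≥ 40(r+1)^4.
By induction, the statement is established for all m ≥ 23.
Hence the smallest such n_0 is 23.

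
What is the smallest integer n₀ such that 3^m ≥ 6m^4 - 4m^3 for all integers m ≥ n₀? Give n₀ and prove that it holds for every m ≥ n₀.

n₀ = 10

At m = 9: 19683 < 36450, so the inequality fails and n₀ ≥ 10. We prove 3^m ≥ 6m^4 - 4m^3 for all m ≥ 10.
Base case (m = 10): 3^m = 59049 and 6m^4 - 4m^3 = 56000, so 59049 ≥ 56000.
Inductive step: assume the claim holds for m = i, so 3^i ≥ 6i^4 - 4i^3.
Then 3^(i + 1) = 3·(3^i) ≥ 3·(6i^4 - 4i^3).
Also, for i ≥ 10 we have 3·(6i^4 - 4i^3) ≥ 6(i+1)^4 - 4(i+1)^3, since 3·(6i^4 - 4i^3) − (6(i+1)^4 - 4(i+1)^3) = 12i^4 - 32i^3 - 24i^2 - 12i - 2, which is nonnegative for all i ≥ 10.
Combining, 3^(i + 1) ≥ 6(i+1)^4 - 4(i+1)^3.
By the principle of mathematical induction, the result holds for all m ≥ 10.
Hence the smallest such n₀ is 10.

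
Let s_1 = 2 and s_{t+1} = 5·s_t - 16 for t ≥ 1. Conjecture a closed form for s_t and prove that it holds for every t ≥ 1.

s_t = -2·5^(t - 1) + 4

Computing the first terms: s_1 = 2, s_2 = -6, s_3 = -46. This suggests s_t = -2·5^(t - 1) + 4.
When t = 1: the formula gives 2 = 2 = s_1.
Inductive step: assume the claim holds for t = j, so s_j = -2·5^(j - 1) + 4.
Then s_{j+1} = 5·s_j - 16 = 5·(-2·5^(j - 1) + 4) - 16 = -2·5^j + 4 = -2·5^((j+1) - 1) + 4,
which is the claimed formula at t = j+1.
By the principle of mathematical induction, the result holds for all t ≥ 1.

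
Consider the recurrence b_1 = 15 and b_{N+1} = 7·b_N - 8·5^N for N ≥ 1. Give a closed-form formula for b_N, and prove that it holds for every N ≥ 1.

Computing the first terms: b_1 = 15, b_2 = 65, b_3 = 255. This suggests b_N = 4·5^N - 5·7^(N - 1).
Base step (N = 1): the formula gives 15 = 15 = b_1.
Suppose the result is true for N = m, so b_m = 4·5^m - 5·7^(m - 1).
Then b_{m+1} = 7·b_m - 8·5^m = 7·(4·5^m - 5·7^(m - 1)) - 8·5^m = 4·5^(m + 1) - 5·7^m = 4·5^(m+1) - 5·7^((m+1) - 1),
which is the claimed formula at N = m+1.
By induction, the statement is established for all N ≥ 1.

b_N = 4·5^N - 5·7^(N - 1)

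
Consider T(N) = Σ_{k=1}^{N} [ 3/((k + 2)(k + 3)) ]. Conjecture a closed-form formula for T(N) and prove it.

We claim T(N) = N/(N + 3) for all N ≥ 1.
Base case (N = 1): T(1) = 1/4, and the closed form gives 1/4. They agree.
Suppose the result is true for N = k, so T(k) = k/(k + 3).
Then T(k+1) = T(k) + (3/((k + 3)(k + 4))) = (k/(k + 3)) + (3/((k + 3)(k + 4))).
Simplifying, T(k+1) = (k + 1)/(k + 4) = (k+1)/((k+1) + 3),
which is the closed form with N = k+1.
By induction, the statement is established for all N ≥ 1.

T(N) = N/(N + 3)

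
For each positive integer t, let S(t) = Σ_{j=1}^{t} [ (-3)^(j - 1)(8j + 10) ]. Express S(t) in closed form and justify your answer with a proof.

We claim S(t) = -(-3)^t(2t + 3) + 3 for all t ≥ 1.
Base step (t = 1): S(1) = 18, and the closed form gives 18. They agree.
Suppose the result is true for t = j, so S(j) = -(-3)^j(2j + 3) + 3.
Then S(j+1) = S(j) + ((-3)^j(8j + 18)) = (-(-3)^j(2j + 3) + 3) + ((-3)^j(8j + 18)).
Simplifying, S(j+1) = 6(-3)^j·j + 15(-3)^j + 3 = -(-3)^(j+1)(2(j+1) + 3) + 3,
which is the closed form with t = j+1.
Hence, by induction on t, the claim holds for every t ≥ 1.

S(t) = -(-3)^t(2t + 3) + 3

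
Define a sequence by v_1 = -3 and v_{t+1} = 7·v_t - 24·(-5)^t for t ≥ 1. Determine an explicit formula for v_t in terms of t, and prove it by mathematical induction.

Computing the first terms: v_1 = -3, v_2 = 99, v_3 = 93. This suggests v_t = 2(-5)^t + 7^t.
Base step (t = 1): the formula gives -3 = -3 = v_1.
Suppose the result is true for t = i, so v_i = 2(-5)^i + 7^i.
Then v_{i+1} = 7·v_i - 24·(-5)^i = 7·(2(-5)^i + 7^i) - 24·(-5)^i = 2(-5)^(i + 1) + 7^(i + 1),
which is the claimed formula at t = i+1.
This completes the induction.

v_t = 2(-5)^t + 7^t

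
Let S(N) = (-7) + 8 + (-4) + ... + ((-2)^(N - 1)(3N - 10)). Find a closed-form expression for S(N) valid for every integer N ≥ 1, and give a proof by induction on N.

We claim S(N) = (-2)^N(-N + 3) - 3 for all N ≥ 1.
Base case (N = 1): S(1) = -7, and the closed form gives -7. They agree.
For the inductive step, assume it holds for an arbitrary p ≥ 1, so S(p) = (-2)^p(-p + 3) - 3.
Then S(p+1) = S(p) + ((-2)^p(3p - 7)) = ((-2)^p(-p + 3) - 3) + ((-2)^p(3p - 7)).
Simplifying, S(p+1) = 2(-2)^p·p - 4(-2)^p - 3 = (-2)^(p+1)(-(p+1) + 3) - 3,
which is the closed form with N = p+1.
This completes the induction.

S(N) = (-2)^N(-N + 3) - 3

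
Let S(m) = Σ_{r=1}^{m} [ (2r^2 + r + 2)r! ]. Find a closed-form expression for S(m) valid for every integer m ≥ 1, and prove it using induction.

We claim S(m) = (2m + 1)(m + 1)! - 1 for all m ≥ 1.
When m = 1: S(1) = 5, and the closed form gives 5. They agree.
Inductive step: suppose the statement holds for some r ≥ 1, so S(r) = (2r + 1)(r + 1)! - 1.
Then S(r+1) = S(r) + ((2r^2 + 5r + 5)(r + 1)!) = ((2r + 1)(r + 1)! - 1) + ((2r^2 + 5r + 5)(r + 1)!).
Simplifying, S(r+1) = (2(r+1) + 1)((r+1) + 1)! - 1,
which is the closed form with m = r+1.
This completes the induction.

S(m) = (2m + 1)(m + 1)! - 1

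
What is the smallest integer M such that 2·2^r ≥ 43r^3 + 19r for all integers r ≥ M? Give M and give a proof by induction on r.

At r = 16: 131072 < 176432, so the inequality fails and M ≥ 17. We prove 2·2^r ≥ 43r^3 + 19r for all r ≥ 17.
Base case (r = 17): 2·2^r = 262144 and 43r^3 + 19r = 211582, so 262144 ≥ 211582.
Inductive step: assume the claim holds for r = i, so 2·2^i ≥ 43i^3 + 19i.
Then 2·2^(i + 1) = 2·(2·2^i) ≥ 2·(43i^3 + 19i).
Also, for i ≥ 17 we have 2·(43i^3 + 19i) ≥ 43(i+1)^3 + 19(i+1), since 2·(43i^3 + 19i) − (43(i+1)^3 + 19(i+1)) = 43i^3 - 129i^2 - 110i - 62, which is nonnegative for all i ≥ 17.
Combining, 2·2^(i + 1) ≥ 43(i+1)^3 + 19(i+1).
This completes the induction.
Hence the smallest such M is 17.

M = 17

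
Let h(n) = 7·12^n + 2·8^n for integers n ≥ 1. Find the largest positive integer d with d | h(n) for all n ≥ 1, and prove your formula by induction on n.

d = 4

Computing the first values: h(1) = 100 and h(2) = 1136; gcd(100, 1136) = 4, so d ≤ 4.
We prove 4 | 7·12^n + 2·8^n for all n ≥ 1 by induction on n.
Base step (n = 1): h(1) = 100 = 4·(25), so 4 | h(1).
Inductive step: assume the claim holds for n = r, i.e. 4 | h(r). Then
h(r+1) − 12·h(r) = (7·12^(r+1) + 2·8^(r+1)) − 12·(7·12^r + 2·8^r) = (2)·8^r·(8 − 12) = (-8)·8^r. Since 4 | h(r) by the inductive hypothesis, 4 | 12·h(r); and 4 | -8 since -8 = 4·-2. Therefore 4 | h(r+1).
By induction, the statement is established for all n ≥ 1.
Therefore the largest such d is 4.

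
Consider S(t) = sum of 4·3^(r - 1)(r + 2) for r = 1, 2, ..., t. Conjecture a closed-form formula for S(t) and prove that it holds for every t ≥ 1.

We claim S(t) = 3^t(2t + 3) - 3 for all t ≥ 1.
Base step (t = 1): S(1) = 12, and the closed form gives 12. They agree.
Suppose the result is true for t = r, so S(r) = 3^r(2r + 3) - 3.
Then S(r+1) = S(r) + (4·3^r(r + 3)) = (3^r(2r + 3) - 3) + (4·3^r(r + 3)).
Simplifying, S(r+1) = 6·3^r·r + 15·3^r - 3 = 3^(r+1)(2(r+1) + 3) - 3,
which is the closed form with t = r+1.
Hence, by induction on t, the claim holds for every t ≥ 1.

S(t) = 3^t(2t + 3) - 3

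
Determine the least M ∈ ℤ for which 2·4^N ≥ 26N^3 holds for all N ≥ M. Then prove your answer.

At N = 5: 2048 < 3250, so the inequality fails and M ≥ 6. We prove 2·4^N ≥ 26N^3 for all N ≥ 6.
For the base case N = 6: 2·4^N = 8192 and 26N^3 = 5616, so 8192 ≥ 5616.
Suppose the result is true for N = m, so 2·4^m ≥ 26m^3.
Then 2·4^(m + 1) = 4·(2·4^m) ≥ 4·(26m^3).
Also, for m ≥ 6 we have 4·(26m^3) ≥ 26(m+1)^3, since 4 ≥ (1 + 1/m)^3 for all m ≥ 6.
Combining, 2·4^(m + 1) ≥ 26(m+1)^3.
By induction, the statement is established for all N ≥ 6.
Hence the smallest such M is 6.

M = 6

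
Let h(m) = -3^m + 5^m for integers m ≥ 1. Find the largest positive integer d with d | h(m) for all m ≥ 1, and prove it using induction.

Computing the first values: h(1) = 2 and h(2) = 16; gcd(2, 16) = 2, so d ≤ 2.
We prove 2 | -3^m + 5^m for all m ≥ 1 by induction on m.
Base step (m = 1): h(1) = 2 = 2·(1), so 2 | h(1).
Inductive step: suppose the statement holds for some p ≥ 1, i.e. 2 | h(p). Then
5^{p+1} − 3^{p+1} = 5·5^p − 3·3^p = 5·(5^p − 3^p) + (2)·3^p. The first term is divisible by 2 by the inductive hypothesis, and the second term (2)·3^p is divisible by 2 since 2 | 2. Hence 2 | h(p+1).
Hence, by induction on m, the claim holds for every m ≥ 1.
Therefore the largest such d is 2.

d = 2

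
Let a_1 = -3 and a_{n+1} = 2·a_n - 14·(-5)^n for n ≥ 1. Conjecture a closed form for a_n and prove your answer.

Computing the first terms: a_1 = -3, a_2 = 64, a_3 = -222. This suggests a_n = 2(-5)^n + 7·2^(n - 1).
For the base case n = 1: the formula gives -3 = -3 = a_1.
Suppose the result is true for n = k, so a_k = 2(-5)^k + 7·2^(k - 1).
Then a_{k+1} = 2·a_k - 14·(-5)^k = 2·(2(-5)^k + 7·2^(k - 1)) - 14·(-5)^k = 2(-5)^(k + 1) + 7·2^k = 2(-5)^(k+1) + 7·2^((k+1) - 1),
which is the claimed formula at n = k+1.
By the principle of mathematical induction, the result holds for all n ≥ 1.

a_n = 2(-5)^n + 7·2^(n - 1)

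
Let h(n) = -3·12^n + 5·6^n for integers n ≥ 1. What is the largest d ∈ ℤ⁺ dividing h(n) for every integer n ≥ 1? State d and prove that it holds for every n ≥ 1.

Computing the first values: h(1) = -6 and h(2) = -252; gcd(-6, -252) = 6, so d ≤ 6.
We prove 6 | -3·12^n + 5·6^n for all n ≥ 1 by induction on n.
Base step (n = 1): h(1) = -6 = 6·(-1), so 6 | h(1).
For the inductive step, assume it holds for an arbitrary m ≥ 1, i.e. 6 | h(m). Then
h(m+1) − 12·h(m) = (-3·12^(m+1) + 5·6^(m+1)) − 12·(-3·12^m + 5·6^m) = (5)·6^m·(6 − 12) = (-30)·6^m. Since 6 | h(m) by the inductive hypothesis, 6 | 12·h(m); and 6 | -30 since -30 = 6·-5. Therefore 6 | h(m+1).
This completes the induction.
Therefore the largest such d is 6.

d = 6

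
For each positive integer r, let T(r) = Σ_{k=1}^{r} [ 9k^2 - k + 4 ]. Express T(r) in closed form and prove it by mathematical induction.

T(r) = r(3r^2 + 4r + 5)

We claim T(r) = r(3r^2 + 4r + 5) for all r ≥ 1.
Base case (r = 1): T(1) = 12, and the closed form gives 12. They agree.
Inductive step: suppose the statement holds for some k ≥ 1, so T(k) = k(3k^2 + 4k + 5).
Then T(k+1) = T(k) + (-k + 9(k + 1)^2 + 3) = (k(3k^2 + 4k + 5)) + (-k + 9(k + 1)^2 + 3).
Simplifying, T(k+1) = (k + 1)(3k^2 + 10k + 12) = (k+1)(3(k+1)^2 + 4(k+1) + 5),
which is the closed form with r = k+1.
By the principle of mathematical induction, the result holds for all r ≥ 1.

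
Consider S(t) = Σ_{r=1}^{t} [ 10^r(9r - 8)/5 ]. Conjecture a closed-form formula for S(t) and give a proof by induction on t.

We claim S(t) = 2·10^t(t - 1) + 2 for all t ≥ 1.
Base step (t = 1): S(1) = 2, and the closed form gives 2. They agree.
Inductive step: assume the claim holds for t = r, so S(r) = 2·10^r(r - 1) + 2.
Then S(r+1) = S(r) + (10^r(18r + 2)) = (2·10^r(r - 1) + 2) + (10^r(18r + 2)).
Simplifying, S(r+1) = 20·10^r·r + 2 = 2·10^(r+1)((r+1) - 1) + 2,
which is the closed form with t = r+1.
This completes the induction.

S(t) = 2·10^t(t - 1) + 2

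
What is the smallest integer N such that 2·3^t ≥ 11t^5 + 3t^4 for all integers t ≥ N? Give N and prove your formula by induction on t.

N = 14

At t = 13: 3188646 < 4169906, so the inequality fails and N ≥ 14. We prove 2·3^t ≥ 11t^5 + 3t^4 for all t ≥ 14.
Base case (t = 14): 2·3^t = 9565938 and 11t^5 + 3t^4 = 6031312, so 9565938 ≥ 6031312.
Inductive step: suppose the statement holds for some r ≥ 14, so 2·3^r ≥ 11r^5 + 3r^4.
Then 2·3^(r + 1) = 3·(2·3^r) ≥ 3·(11r^5 + 3r^4).
Also, for r ≥ 14 we have 3·(11r^5 + 3r^4) ≥ 11(r+1)^5 + 3(r+1)^4, since 3·(11r^5 + 3r^4) − (11(r+1)^5 + 3(r+1)^4) = 22r^5 - 49r^4 - 122r^3 - 128r^2 - 67r - 14, which is nonnegative for all r ≥ 14.
Combining, 2·3^(r + 1) ≥ 11(r+1)^5 + 3(r+1)^4.
This completes the induction.
Hence the smallest such N is 14.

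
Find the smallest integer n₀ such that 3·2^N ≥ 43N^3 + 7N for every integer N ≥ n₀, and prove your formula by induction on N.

At N = 15: 98304 < 145230, so the inequality fails and n₀ ≥ 16. We prove 3·2^N ≥ 43N^3 + 7N for all N ≥ 16.
For the base case N = 16: 3·2^N = 196608 and 43N^3 + 7N = 176240, so 196608 ≥ 176240.
Inductive step: assume the claim holds for N = r, so 3·2^r ≥ 43r^3 + 7r.
Then 3·2^(r + 1) = 2·(3·2^r) ≥ 2·(43r^3 + 7r).
Also, for r ≥ 16 we have 2·(43r^3 + 7r) ≥ 43(r+1)^3 + 7(r+1), since 2·(43r^3 + 7r) − (43(r+1)^3 + 7(r+1)) = 43r^3 - 129r^2 - 122r - 50, which is nonnegative for all r ≥ 16.
Combining, 3·2^(r + 1) ≥ 43(r+1)^3 + 7(r+1).
This completes the induction.
Hence the smallest such n₀ is 16.

n₀ = 16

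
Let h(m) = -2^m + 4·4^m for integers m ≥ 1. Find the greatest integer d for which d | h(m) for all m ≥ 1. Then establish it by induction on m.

d = 2

Computing the first values: h(1) = 14 and h(2) = 60; gcd(14, 60) = 2, so d ≤ 2.
We prove 2 | -2^m + 4·4^m for all m ≥ 1 by induction on m.
When m = 1: h(1) = 14 = 2·(7), so 2 | h(1).
For the inductive step, assume it holds for an arbitrary j ≥ 1, i.e. 2 | h(j). Then
h(j+1) − 4·h(j) = (-2^(j+1) + 4·4^(j+1)) − 4·(-2^j + 4·4^j) = (-1)·2^j·(2 − 4) = (2)·2^j. Since 2 | h(j) by the inductive hypothesis, 2 | 4·h(j); and 2 | 2 since 2 = 2·1. Therefore 2 | h(j+1).
This completes the induction.
Therefore the largest such d is 2.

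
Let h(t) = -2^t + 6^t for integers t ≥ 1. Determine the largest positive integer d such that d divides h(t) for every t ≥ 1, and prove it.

Computing the first values: h(1) = 4 and h(2) = 32; gcd(4, 32) = 4, so d ≤ 4.
We prove 4 | -2^t + 6^t for all t ≥ 1 by induction on t.
Base case (t = 1): h(1) = 4 = 4·(1), so 4 | h(1).
Inductive step: suppose the statement holds for some k ≥ 1, i.e. 4 | h(k). Then
6^{k+1} − 2^{k+1} = 6·6^k − 2·2^k = 6·(6^k − 2^k) + (4)·2^k. The first term is divisible by 4 by the inductive hypothesis, and the second term (4)·2^k is divisible by 4 since 4 | 4. Hence 4 | h(k+1).
By the principle of mathematical induction, the result holds for all t ≥ 1.
Therefore the largest such d is 4.

d = 4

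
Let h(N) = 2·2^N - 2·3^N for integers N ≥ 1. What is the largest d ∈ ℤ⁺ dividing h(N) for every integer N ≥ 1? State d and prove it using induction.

Computing the first values: h(1) = -2 and h(2) = -10; gcd(-2, -10) = 2, so d ≤ 2.
We prove 2 | 2·2^N - 2·3^N for all N ≥ 1 by induction on N.
For the base case N = 1: h(1) = -2 = 2·(-1), so 2 | h(1).
Inductive step: assume the claim holds for N = k, i.e. 2 | h(k). Then
h(k+1) − 3·h(k) = (2·2^(k+1) - 2·3^(k+1)) − 3·(2·2^k - 2·3^k) = (2)·2^k·(2 − 3) = (-2)·2^k. Since 2 | h(k) by the inductive hypothesis, 2 | 3·h(k); and 2 | -2 since -2 = 2·-1. Therefore 2 | h(k+1).
By induction, the statement is established for all N ≥ 1.
Therefore the largest such d is 2.

d = 2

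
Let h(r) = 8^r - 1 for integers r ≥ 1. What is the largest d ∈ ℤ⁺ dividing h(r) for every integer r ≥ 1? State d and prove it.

d = 7

Computing the first values: h(1) = 7 and h(2) = 63; gcd(7, 63) = 7, so d ≤ 7.
We prove 7 | 8^r - 1 for all r ≥ 1 by induction on r.
For the base case r = 1: h(1) = 7 = 7·(1), so 7 | h(1).
Inductive step: assume the claim holds for r = m, i.e. 7 | h(m). Then
8^{m+1} − 1^{m+1} = 8·8^m − 1·1^m = 8·(8^m − 1^m) + (7)·1^m. The first term is divisible by 7 by the inductive hypothesis, and the second term (7)·1^m is divisible by 7 since 7 | 7. Hence 7 | h(m+1).
This completes the induction.
Therefore the largest such d is 7.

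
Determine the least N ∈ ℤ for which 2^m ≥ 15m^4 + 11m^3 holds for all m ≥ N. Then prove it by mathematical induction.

At m = 21: 2097152 < 3019086, so the inequality fails and N ≥ 22. We prove 2^m ≥ 15m^4 + 11m^3 for all m ≥ 22.
Base case (m = 22): 2^m = 4194304 and 15m^4 + 11m^3 = 3630968, so 4194304 ≥ 3630968.
Inductive step: assume the claim holds for m = r, so 2^r ≥ 15r^4 + 11r^3.
Then 2^(r + 1) = 2·(2^r) ≥ 2·(15r^4 + 11r^3).
Also, for r ≥ 22 we have 2·(15r^4 + 11r^3) ≥ 15(r+1)^4 + 11(r+1)^3, since 2·(15r^4 + 11r^3) − (15(r+1)^4 + 11(r+1)^3) = 15r^4 - 49r^3 - 123r^2 - 93r - 26, which is nonnegative for all r ≥ 22.
Combining, 2^(r + 1) ≥ 15(r+1)^4 + 11(r+1)^3.
By induction, the statement is established for all m ≥ 22.
Hence the smallest such N is 22.

N = 22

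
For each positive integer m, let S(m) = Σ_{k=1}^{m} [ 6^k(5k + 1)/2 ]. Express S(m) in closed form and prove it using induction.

We claim S(m) = 3·6^m·m for all m ≥ 1.
Base step (m = 1): S(1) = 18, and the closed form gives 18. They agree.
Suppose the result is true for m = k, so S(k) = 3·6^k·k.
Then S(k+1) = S(k) + (6^k(15k + 18)) = (3·6^k·k) + (6^k(15k + 18)).
Simplifying, S(k+1) = 18·6^k(k + 1) = 3·6^(k+1)·(k+1),
which is the closed form with m = k+1.
By induction, the statement is established for all m ≥ 1.

S(m) = 3·6^m·m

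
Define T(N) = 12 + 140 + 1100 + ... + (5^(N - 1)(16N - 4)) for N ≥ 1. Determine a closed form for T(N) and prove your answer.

T(N) = 2·5^N(2N - 1) + 2

We claim T(N) = 2·5^N(2N - 1) + 2 for all N ≥ 1.
Base case (N = 1): T(1) = 12, and the closed form gives 12. They agree.
Inductive step: assume the claim holds for N = p, so T(p) = 2·5^p(2p - 1) + 2.
Then T(p+1) = T(p) + (5^p(16p + 12)) = (2·5^p(2p - 1) + 2) + (5^p(16p + 12)).
Simplifying, T(p+1) = 20·5^p·p + 10·5^p + 2 = 2·5^(p+1)(2(p+1) - 1) + 2,
which is the closed form with N = p+1.
This completes the induction.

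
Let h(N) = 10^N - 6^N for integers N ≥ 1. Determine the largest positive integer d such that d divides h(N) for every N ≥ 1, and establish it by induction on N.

Computing the first values: h(1) = 4 and h(2) = 64; gcd(4, 64) = 4, so d ≤ 4.
We prove 4 | 10^N - 6^N for all N ≥ 1 by induction on N.
Base step (N = 1): h(1) = 4 = 4·(1), so 4 | h(1).
For the inductive step, assume it holds for an arbitrary p ≥ 1, i.e. 4 | h(p). Then
10^{p+1} − 6^{p+1} = 10·10^p − 6·6^p = 10·(10^p − 6^p) + (4)·6^p. The first term is divisible by 4 by the inductive hypothesis, and the second term (4)·6^p is divisible by 4 since 4 | 4. Hence 4 | h(p+1).
Hence, by induction on N, the claim holds for every N ≥ 1.
Therefore the largest such d is 4.

d = 4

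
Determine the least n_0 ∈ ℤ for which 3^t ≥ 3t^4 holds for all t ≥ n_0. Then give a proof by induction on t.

n_0 = 9

At t = 8: 6561 < 12288, so the inequality fails and n_0 ≥ 9. We prove 3^t ≥ 3t^4 for all t ≥ 9.
For the base case t = 9: 3^t = 19683 and 3t^4 = 19683, so 19683 ≥ 19683.
Inductive step: suppose the statement holds for some r ≥ 9, so 3^r ≥ 3r^4.
Then 3^(r + 1) = 3·(3^r) ≥ 3·(3r^4).
Also, for r ≥ 9 we have 3·(3r^4) ≥ 3(r+1)^4, since 3 ≥ (1 + 1/r)^4 for all r ≥ 9.
Combining, 3^(r + 1) ≥ 3(r+1)^4.
By the principle of mathematical induction, the result holds for all t ≥ 9.
Hence the smallest such n_0 is 9.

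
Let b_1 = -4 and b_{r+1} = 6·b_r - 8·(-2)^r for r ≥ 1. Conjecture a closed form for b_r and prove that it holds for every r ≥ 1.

Computing the first terms: b_1 = -4, b_2 = -8, b_3 = -80. This suggests b_r = (-2)^r - 2·6^(r - 1).
When r = 1: the formula gives -4 = -4 = b_1.
For the inductive step, assume it holds for an arbitrary k ≥ 1, so b_k = (-2)^k - 2·6^(k - 1).
Then b_{k+1} = 6·b_k - 8·(-2)^k = 6·((-2)^k - 2·6^(k - 1)) - 8·(-2)^k = (-2)^(k + 1) - 2·6^k = (-2)^(k+1) - 2·6^((k+1) - 1),
which is the claimed formula at r = k+1.
Hence, by induction on r, the claim holds for every r ≥ 1.

b_r = (-2)^r - 2·6^(r - 1)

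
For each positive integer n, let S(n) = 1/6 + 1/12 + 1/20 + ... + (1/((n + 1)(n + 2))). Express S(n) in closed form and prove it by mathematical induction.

We claim S(n) = n/(2(n + 2)) for all n ≥ 1.
Base step (n = 1): S(1) = 1/6, and the closed form gives 1/6. They agree.
Suppose the result is true for n = r, so S(r) = r/(2(r + 2)).
Then S(r+1) = S(r) + (1/((r + 2)(r + 3))) = (r/(2(r + 2))) + (1/((r + 2)(r + 3))).
Simplifying, S(r+1) = (r + 1)/(2(r + 3)) = (r+1)/(2((r+1) + 2)),
which is the closed form with n = r+1.
By the principle of mathematical induction, the result holds for all n ≥ 1.

S(n) = n/(2(n + 2))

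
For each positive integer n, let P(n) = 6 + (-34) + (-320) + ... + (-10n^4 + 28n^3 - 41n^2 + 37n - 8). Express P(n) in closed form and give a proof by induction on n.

We claim P(n) = -n(2n^4 - 2n^3 + 3n^2 - 5n - 4) for all n ≥ 1.
When n = 1: P(1) = 6, and the closed form gives 6. They agree.
For the inductive step, assume it holds for an arbitrary r ≥ 1, so P(r) = r(-2r^4 + 2r^3 - 3r^2 + 5r + 4).
Then P(r+1) = P(r) + (-10r^4 - 12r^3 - 17r^2 - r + 6) = (r(-2r^4 + 2r^3 - 3r^2 + 5r + 4)) + (-10r^4 - 12r^3 - 17r^2 - r + 6).
Simplifying, P(r+1) = -(r + 1)(2r^4 + 6r^3 + 9r^2 + 3r - 6) = -(r+1)(2(r+1)^4 - 2(r+1)^3 + 3(r+1)^2 - 5(r+1) - 4),
which is the closed form with n = r+1.
This completes the induction.

P(n) = -n(2n^4 - 2n^3 + 3n^2 - 5n - 4)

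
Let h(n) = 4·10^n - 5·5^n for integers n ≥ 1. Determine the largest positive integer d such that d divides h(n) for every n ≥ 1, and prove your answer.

Computing the first values: h(1) = 15 and h(2) = 275; gcd(15, 275) = 5, so d ≤ 5.
We prove 5 | 4·10^n - 5·5^n for all n ≥ 1 by induction on n.
When n = 1: h(1) = 15 = 5·(3), so 5 | h(1).
Suppose the result is true for n = p, i.e. 5 | h(p). Then
h(p+1) − 10·h(p) = (4·10^(p+1) - 5·5^(p+1)) − 10·(4·10^p - 5·5^p) = (-5)·5^p·(5 − 10) = (25)·5^p. Since 5 | h(p) by the inductive hypothesis, 5 | 10·h(p); and 5 | 25 since 25 = 5·5. Therefore 5 | h(p+1).
This completes the induction.
Therefore the largest such d is 5.

d = 5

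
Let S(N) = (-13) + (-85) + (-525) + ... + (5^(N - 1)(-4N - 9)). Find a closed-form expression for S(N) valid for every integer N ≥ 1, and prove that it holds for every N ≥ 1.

We claim S(N) = -5^N(N + 2) + 2 for all N ≥ 1.
Base step (N = 1): S(1) = -13, and the closed form gives -13. They agree.
Suppose the result is true for N = p, so S(p) = -5^p(p + 2) + 2.
Then S(p+1) = S(p) + (5^p(-4p - 13)) = (-5^p(p + 2) + 2) + (5^p(-4p - 13)).
Simplifying, S(p+1) = -5·5^p·p - 15·5^p + 2 = -5^(p+1)((p+1) + 2) + 2,
which is the closed form with N = p+1.
By the principle of mathematical induction, the result holds for all N ≥ 1.

S(N) = -5^N(N + 2) + 2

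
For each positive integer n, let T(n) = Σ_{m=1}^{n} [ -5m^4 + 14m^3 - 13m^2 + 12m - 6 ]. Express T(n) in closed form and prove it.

We claim T(n) = -n(n - 2)(n^3 + n^2 + n - 1) for all n ≥ 1.
For the base case n = 1: T(1) = 2, and the closed form gives 2. They agree.
For the inductive step, assume it holds for an arbitrary m ≥ 1, so T(m) = m(-m^4 + m^3 + m^2 + 3m - 2).
Then T(m+1) = T(m) + (-5m^4 - 6m^3 - m^2 + 8m + 2) = (m(-m^4 + m^3 + m^2 + 3m - 2)) + (-5m^4 - 6m^3 - m^2 + 8m + 2).
Simplifying, T(m+1) = -(m - 1)(m + 1)(m^3 + 4m^2 + 6m + 2) = -(m+1)((m+1) - 2)((m+1)^3 + (m+1)^2 + (m+1) - 1),
which is the closed form with n = m+1.
This completes the induction.

T(n) = -n(n - 2)(n^3 + n^2 + n - 1)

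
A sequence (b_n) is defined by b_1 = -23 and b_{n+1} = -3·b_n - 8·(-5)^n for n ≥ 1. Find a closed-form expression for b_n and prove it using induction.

Computing the first terms: b_1 = -23, b_2 = 109, b_3 = -527. This suggests b_n = (-3)^n + 4(-5)^n.
Base case (n = 1): the formula gives -23 = -23 = b_1.
Inductive step: assume the claim holds for n = k, so b_k = (-3)^k + 4(-5)^k.
Then b_{k+1} = -3·b_k - 8·(-5)^k = -3·((-3)^k + 4(-5)^k) - 8·(-5)^k = (-3)^(k + 1) + 4(-5)^(k + 1),
which is the claimed formula at n = k+1.
This completes the induction.

b_n = (-3)^n + 4(-5)^n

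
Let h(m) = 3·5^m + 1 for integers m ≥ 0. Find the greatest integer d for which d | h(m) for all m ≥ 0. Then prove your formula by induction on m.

Computing the first values: h(0) = 4 and h(1) = 16; gcd(4, 16) = 4, so d ≤ 4.
We prove 4 | 3·5^m + 1 for all m ≥ 0 by induction on m.
For the base case m = 0: h(0) = 4 = 4·(1), so 4 | h(0).
Inductive step: suppose the statement holds for some j ≥ 0, i.e. 4 | h(j). Then
h(j+1) = 3·5^(j+1) + 1 = 5·(3·5^j + 1) - 4 = 5·h(j) - 4. The first term is divisible by 4 by the inductive hypothesis, and -4 is divisible by 4. Hence 4 | h(j+1).
Hence, by induction on m, the claim holds for every m ≥ 0.
Therefore the largest such d is 4.

d = 4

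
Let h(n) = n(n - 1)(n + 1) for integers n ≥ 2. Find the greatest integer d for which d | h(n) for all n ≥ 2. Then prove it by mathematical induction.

Computing the first values: h(2) = 6 and h(3) = 24; gcd(6, 24) = 6, so d ≤ 6.
We prove 6 | n(n - 1)(n + 1) for all n ≥ 2 by induction on n.
Base case (n = 2): h(2) = 6 = 6·(1), so 6 | h(2).
For the inductive step, assume it holds for an arbitrary r ≥ 2, i.e. 6 | h(r). Then
h(r+1) − h(r) = r·(r+1)·(r+2) − (r-1)·r·(r+1) = r·(r+1)·[(r+2) − (r-1)] = 3·r·(r+1). The product of 2 consecutive integers is divisible by (2)! = 2, so h(r+1) − h(r) is divisible by 3·2 = 6. By the inductive hypothesis 6 | h(r), hence 6 | h(r+1).
By the principle of mathematical induction, the result holds for all n ≥ 2.
Therefore the largest such d is 6.

d = 6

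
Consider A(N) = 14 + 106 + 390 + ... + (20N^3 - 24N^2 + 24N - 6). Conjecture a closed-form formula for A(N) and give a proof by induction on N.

We claim A(N) = N(5N + 2)(N^2 + 1) for all N ≥ 1.
Base case (N = 1): A(1) = 14, and the closed form gives 14. They agree.
Inductive step: assume the claim holds for N = p, so A(p) = p(5p^3 + 2p^2 + 5p + 2).
Then A(p+1) = A(p) + (20p^3 + 36p^2 + 36p + 14) = (p(5p^3 + 2p^2 + 5p + 2)) + (20p^3 + 36p^2 + 36p + 14).
Simplifying, A(p+1) = (p + 1)(5p + 7)(p^2 + 2p + 2) = (p+1)(5(p+1) + 2)((p+1)^2 + 1),
which is the closed form with N = p+1.
Hence, by induction on N, the claim holds for every N ≥ 1.

A(N) = N(5N + 2)(N^2 + 1)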